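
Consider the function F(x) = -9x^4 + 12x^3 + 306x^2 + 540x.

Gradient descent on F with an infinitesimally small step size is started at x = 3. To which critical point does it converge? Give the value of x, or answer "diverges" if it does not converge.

-1

F'(x) = -36(x - 5)(x + 1)(x + 3), so F'(3) = 1728.
Gradient descent moves in the -F' direction, i.e. x is decreasing.
The nearest critical point in that direction is x = -1, where F'' = 432 > 0 (a local minimum). The iterate converges there.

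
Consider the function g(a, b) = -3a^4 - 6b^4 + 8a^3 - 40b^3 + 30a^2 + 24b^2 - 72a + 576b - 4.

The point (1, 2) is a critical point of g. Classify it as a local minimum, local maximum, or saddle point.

The mixed partial ∂²g/∂a∂b is 0, so the Hessian at any point is diag(g_aa, g_bb) = diag(12(-3a^2 + 4a + 5), 24(-3b^2 - 10b + 2)).
At (1, 2): H = diag(72, -720).
The eigenvalues have opposite signs, so H is indefinite: a saddle point.

saddle point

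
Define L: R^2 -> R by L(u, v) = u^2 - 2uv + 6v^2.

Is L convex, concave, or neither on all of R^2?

L is quadratic, so its Hessian is the constant matrix H = [[2, -2], [-2, 12]].
det(H) = 20, tr(H) = 14.
det(H) > 0 and tr(H) > 0, so H is positive definite everywhere: convex.

convex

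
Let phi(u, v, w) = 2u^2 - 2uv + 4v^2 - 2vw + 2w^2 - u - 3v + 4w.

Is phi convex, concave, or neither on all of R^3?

convex

phi is quadratic, so its Hessian is the constant matrix H = [[4, -2, 0], [-2, 8, -2], [0, -2, 4]].
Leading principal minors: 4, 28, 96.
All positive ⇒ H ≻ 0 ⇒ convex.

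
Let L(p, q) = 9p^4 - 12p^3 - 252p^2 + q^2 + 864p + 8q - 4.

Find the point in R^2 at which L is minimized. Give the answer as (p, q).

L(p,q) separates as A(p) + B(q) − 4, so its minimum is min A + min B − 4.
A'(p) = 36(p - 3)(p - 2)(p + 4) vanishes at p ∈ {-4, 2, 3}; B'(q) = 2q + 8 vanishes at q ∈ {-4}.
Local minima of A (where A''>0): A(-4)=-4416, A(3)=729. Local minima of B: B(-4)=-16.
So the global minimum of L is A(-4) + B(-4) − 4 = -4416 − 16 − 4 = -4436, attained at (-4, -4).

(-4, -4)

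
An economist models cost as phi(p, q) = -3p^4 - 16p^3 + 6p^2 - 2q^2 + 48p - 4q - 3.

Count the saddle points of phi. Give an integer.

1

phi separates as a function of p plus a function of q, so ∇phi=0 decouples.
∂phi/∂p = -12(p - 1)(p + 1)(p + 4) = 0 at p ∈ {-4, -1, 1}; ∂phi/∂q = -4(q + 1) = 0 at q ∈ {-1}.
The Hessian is diagonal: diag(phi_pp, phi_qq). Second derivatives: phi_pp(-4)=-180, phi_pp(-1)=72, phi_pp(1)=-120; phi_qq(-1)=-4.
Saddle points occur where the two diagonal entries have opposite signs: (-1, -1). Count: 1.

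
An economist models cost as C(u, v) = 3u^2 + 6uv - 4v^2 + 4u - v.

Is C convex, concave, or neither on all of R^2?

neither

C is quadratic, so its Hessian is the constant matrix H = [[6, 6], [6, -8]].
det(H) = -84, tr(H) = -2.
det(H) < 0, so H is indefinite: neither convex nor concave.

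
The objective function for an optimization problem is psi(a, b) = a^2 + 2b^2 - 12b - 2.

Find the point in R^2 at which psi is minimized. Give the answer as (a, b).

psi(a,b) separates as P(a) + Q(b) − 2, so its minimum is min P + min Q − 2.
P'(a) = 2a vanishes at a ∈ {0}; Q'(b) = 4b - 12 vanishes at b ∈ {3}.
Local minima of P (where P''>0): P(0)=0. Local minima of Q: Q(3)=-18.
So the global minimum of psi is P(0) + Q(3) − 2 = 0 − 18 − 2 = -20, attained at (0, 3).

(0, 3)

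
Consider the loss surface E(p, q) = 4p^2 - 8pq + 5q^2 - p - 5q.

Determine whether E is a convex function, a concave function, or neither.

convex

E is quadratic, so its Hessian is the constant matrix H = [[8, -8], [-8, 10]].
det(H) = 16, tr(H) = 18.
det(H) > 0 and tr(H) > 0, so H is positive definite everywhere: convex.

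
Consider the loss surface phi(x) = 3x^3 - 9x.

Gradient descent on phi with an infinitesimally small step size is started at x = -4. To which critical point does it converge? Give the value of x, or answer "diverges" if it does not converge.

diverges

phi'(x) = 9(x - 1)(x + 1), so phi'(-4) = 135.
Gradient descent moves in the -phi' direction, i.e. x is decreasing.
There is no critical point below x=-4, and phi' keeps the same sign, so the iterate runs off to −∞.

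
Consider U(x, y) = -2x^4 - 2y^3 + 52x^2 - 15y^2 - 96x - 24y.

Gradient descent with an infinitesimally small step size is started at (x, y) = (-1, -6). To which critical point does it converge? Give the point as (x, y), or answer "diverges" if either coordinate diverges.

(1, -4)

U is separable, so gradient descent decouples: x follows -∂U/∂x, y follows -∂U/∂y.
∂U/∂x = -8(x - 3)(x - 1)(x + 4); at x=-1 this is -192, so x increases.
∂U/∂y = -6(y + 1)(y + 4); at y=-6 this is -60, so y increases.
x converges to its nearest critical value 1 (a local min of the x-part); y converges to -4. The iterate converges to (1, -4).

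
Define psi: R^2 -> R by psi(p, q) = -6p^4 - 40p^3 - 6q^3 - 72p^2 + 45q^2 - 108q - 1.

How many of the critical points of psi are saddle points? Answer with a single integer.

psi separates as a function of p plus a function of q, so ∇psi=0 decouples.
∂psi/∂p = -24p(p + 2)(p + 3) = 0 at p ∈ {-3, -2, 0}; ∂psi/∂q = -18(q - 3)(q - 2) = 0 at q ∈ {2, 3}.
The Hessian is diagonal: diag(psi_pp, psi_qq). Second derivatives: psi_pp(-3)=-72, psi_pp(-2)=48, psi_pp(0)=-144; psi_qq(2)=18, psi_qq(3)=-18.
Saddle points occur where the two diagonal entries have opposite signs: (-3, 2), (-2, 3), (0, 2). Count: 3.

3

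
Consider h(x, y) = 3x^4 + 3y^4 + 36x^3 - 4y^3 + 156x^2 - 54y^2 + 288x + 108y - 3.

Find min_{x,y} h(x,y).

-654

h(x,y) separates as P(x) + Q(y) − 3, so its minimum is min P + min Q − 3.
P'(x) = 12(x + 2)(x + 3)(x + 4) vanishes at x ∈ {-4, -3, -2}; Q'(y) = 12(y - 3)(y - 1)(y + 3) vanishes at y ∈ {-3, 1, 3}.
Local minima of P (where P''>0): P(-4)=-192, P(-2)=-192. Local minima of Q: Q(-3)=-459, Q(3)=-27.
So the global minimum of h is P(-4) + Q(-3) − 3 = -192 − 459 − 3 = -654, attained at (-4, -3).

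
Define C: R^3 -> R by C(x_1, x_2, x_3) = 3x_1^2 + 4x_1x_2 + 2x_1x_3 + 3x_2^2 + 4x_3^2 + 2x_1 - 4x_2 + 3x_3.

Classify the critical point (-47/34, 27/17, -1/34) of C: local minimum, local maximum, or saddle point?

The Hessian is constant: H = [[6, 4, 2], [4, 6, 0], [2, 0, 8]].
Leading principal minors: Δ₁ = 6, Δ₂ = 20, Δ₃ = 136.
All leading minors are positive, so H is positive definite: a local minimum.

local minimum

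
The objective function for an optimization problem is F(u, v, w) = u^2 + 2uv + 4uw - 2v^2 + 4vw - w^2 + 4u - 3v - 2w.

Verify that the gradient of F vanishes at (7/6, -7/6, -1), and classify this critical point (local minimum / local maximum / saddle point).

saddle point

∇F = (2u + 2v + 4w + 4, 2u - 4v + 4w - 3, 4u + 4v - 2w - 2); substituting (7/6, -7/6, -1) gives ∇F = (0, 0, 0), so (7/6, -7/6, -1) is indeed a critical point.
The Hessian is constant: H = [[2, 2, 4], [2, -4, 4], [4, 4, -2]].
Leading principal minors: Δ₁ = 2, Δ₂ = -12, Δ₃ = 120.
The minors fit neither the all-positive nor the alternating-sign pattern, so H is indefinite: a saddle point.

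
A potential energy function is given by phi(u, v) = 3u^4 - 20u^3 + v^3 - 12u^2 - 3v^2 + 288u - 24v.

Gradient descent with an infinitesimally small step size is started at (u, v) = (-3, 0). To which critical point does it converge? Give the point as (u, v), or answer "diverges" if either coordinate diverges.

phi is separable, so gradient descent decouples: u follows -∂phi/∂u, v follows -∂phi/∂v.
∂phi/∂u = 12(u - 4)(u - 3)(u + 2); at u=-3 this is -504, so u increases.
∂phi/∂v = 3(v - 4)(v + 2); at v=0 this is -24, so v increases.
u converges to its nearest critical value -2 (a local min of the u-part); v converges to 4. The iterate converges to (-2, 4).

(-2, 4)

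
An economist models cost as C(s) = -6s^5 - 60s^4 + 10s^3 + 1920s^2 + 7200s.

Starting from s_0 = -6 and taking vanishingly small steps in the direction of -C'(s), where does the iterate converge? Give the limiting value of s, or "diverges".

C'(s) = -30(s - 4)(s + 3)(s + 4)(s + 5), so C'(-6) = -1800.
Gradient descent moves in the -C' direction, i.e. s is increasing.
The nearest critical point in that direction is s = -5, where C'' = 540 > 0 (a local minimum). The iterate converges there.

-5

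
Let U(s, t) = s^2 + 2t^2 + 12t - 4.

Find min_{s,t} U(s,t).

-22

U(s,t) separates as P(s) + Q(t) − 4, so its minimum is min P + min Q − 4.
P'(s) = 2s vanishes at s ∈ {0}; Q'(t) = 4(t + 3) vanishes at t ∈ {-3}.
Local minima of P (where P''>0): P(0)=0. Local minima of Q: Q(-3)=-18.
So the global minimum of U is P(0) + Q(-3) − 4 = 0 − 18 − 4 = -22, attained at (0, -3).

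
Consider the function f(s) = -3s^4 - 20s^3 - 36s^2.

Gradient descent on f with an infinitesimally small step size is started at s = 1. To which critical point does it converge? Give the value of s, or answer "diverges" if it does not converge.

diverges

f'(s) = -12s(s + 2)(s + 3), so f'(1) = -144.
Gradient descent moves in the -f' direction, i.e. s is increasing.
There is no critical point above s=1, and f' keeps the same sign, so the iterate runs off to +∞.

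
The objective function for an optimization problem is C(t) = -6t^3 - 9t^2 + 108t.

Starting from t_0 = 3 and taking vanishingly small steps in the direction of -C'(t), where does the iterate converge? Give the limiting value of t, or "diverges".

diverges

C'(t) = -18(t - 2)(t + 3), so C'(3) = -108.
Gradient descent moves in the -C' direction, i.e. t is increasing.
There is no critical point above t=3, and C' keeps the same sign, so the iterate runs off to +∞.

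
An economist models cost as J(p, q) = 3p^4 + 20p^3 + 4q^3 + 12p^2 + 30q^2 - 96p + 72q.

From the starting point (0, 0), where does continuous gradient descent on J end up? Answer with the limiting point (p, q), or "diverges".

J is separable, so gradient descent decouples: p follows -∂J/∂p, q follows -∂J/∂q.
∂J/∂p = 12(p - 1)(p + 2)(p + 4); at p=0 this is -96, so p increases.
∂J/∂q = 12(q + 2)(q + 3); at q=0 this is 72, so q decreases.
p converges to its nearest critical value 1 (a local min of the p-part); q converges to -2. The iterate converges to (1, -2).

(1, -2)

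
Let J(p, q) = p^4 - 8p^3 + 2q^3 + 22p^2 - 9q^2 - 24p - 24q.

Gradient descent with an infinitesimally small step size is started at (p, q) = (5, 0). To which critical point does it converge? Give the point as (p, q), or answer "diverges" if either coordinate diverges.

J is separable, so gradient descent decouples: p follows -∂J/∂p, q follows -∂J/∂q.
∂J/∂p = 4(p - 3)(p - 2)(p - 1); at p=5 this is 96, so p decreases.
∂J/∂q = 6(q - 4)(q + 1); at q=0 this is -24, so q increases.
p converges to its nearest critical value 3 (a local min of the p-part); q converges to 4. The iterate converges to (3, 4).

(3, 4)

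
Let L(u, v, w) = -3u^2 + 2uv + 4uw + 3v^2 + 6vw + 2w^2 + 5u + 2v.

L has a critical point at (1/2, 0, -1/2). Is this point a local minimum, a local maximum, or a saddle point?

saddle point

The Hessian is constant: H = [[-6, 2, 4], [2, 6, 6], [4, 6, 4]].
Leading principal minors: Δ₁ = -6, Δ₂ = -40, Δ₃ = 56.
The minors fit neither the all-positive nor the alternating-sign pattern, so H is indefinite: a saddle point.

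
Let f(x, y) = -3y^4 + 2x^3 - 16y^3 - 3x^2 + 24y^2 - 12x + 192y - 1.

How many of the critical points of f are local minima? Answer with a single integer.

f separates as a function of x plus a function of y, so ∇f=0 decouples.
∂f/∂x = 6(x - 2)(x + 1) = 0 at x ∈ {-1, 2}; ∂f/∂y = -12(y - 2)(y + 2)(y + 4) = 0 at y ∈ {-4, -2, 2}.
The Hessian is diagonal: diag(f_xx, f_yy). Second derivatives: f_xx(-1)=-18, f_xx(2)=18; f_yy(-4)=-144, f_yy(-2)=96, f_yy(2)=-288.
Local minima occur where both diagonal entries positive: (2, -2). Count: 1.

1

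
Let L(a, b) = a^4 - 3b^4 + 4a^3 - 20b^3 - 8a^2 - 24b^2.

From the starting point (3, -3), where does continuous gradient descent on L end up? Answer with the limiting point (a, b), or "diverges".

(1, -1)

L is separable, so gradient descent decouples: a follows -∂L/∂a, b follows -∂L/∂b.
∂L/∂a = 4a(a - 1)(a + 4); at a=3 this is 168, so a decreases.
∂L/∂b = -12b(b + 1)(b + 4); at b=-3 this is -72, so b increases.
a converges to its nearest critical value 1 (a local min of the a-part); b converges to -1. The iterate converges to (1, -1).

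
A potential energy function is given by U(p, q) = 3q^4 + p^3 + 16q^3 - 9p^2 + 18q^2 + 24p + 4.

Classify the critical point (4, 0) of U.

local minimum

The mixed partial ∂²U/∂p∂q is 0, so the Hessian at any point is diag(U_pp, U_qq) = diag(6(p - 3), 12(3q^2 + 8q + 3)).
At (4, 0): H = diag(6, 36).
Both eigenvalues are positive, so H is positive definite: a local minimum.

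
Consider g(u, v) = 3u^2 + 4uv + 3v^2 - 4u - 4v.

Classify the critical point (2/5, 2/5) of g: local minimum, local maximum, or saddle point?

The Hessian of g is constant: H = [[6, 4], [4, 6]].
det(H) = 6·6 − 4² = 20.
det(H) > 0 and tr(H) = 12 > 0, so H is positive definite and the point is a local minimum.

local minimum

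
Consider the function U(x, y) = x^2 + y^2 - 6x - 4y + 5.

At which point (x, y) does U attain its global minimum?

(3, 2)

U(x,y) separates as P(x) + Q(y) + 5, so its minimum is min P + min Q + 5.
P'(x) = 2x - 6 vanishes at x ∈ {3}; Q'(y) = 2y - 4 vanishes at y ∈ {2}.
Local minima of P (where P''>0): P(3)=-9. Local minima of Q: Q(2)=-4.
So the global minimum of U is P(3) + Q(2) + 5 = -9 − 4 + 5 = -8, attained at (3, 2).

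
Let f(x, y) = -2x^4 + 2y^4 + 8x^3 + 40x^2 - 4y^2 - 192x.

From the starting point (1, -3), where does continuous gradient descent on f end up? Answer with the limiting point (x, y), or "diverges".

(2, -1)

f is separable, so gradient descent decouples: x follows -∂f/∂x, y follows -∂f/∂y.
∂f/∂x = -8(x - 4)(x - 2)(x + 3); at x=1 this is -96, so x increases.
∂f/∂y = 8y(y - 1)(y + 1); at y=-3 this is -192, so y increases.
x converges to its nearest critical value 2 (a local min of the x-part); y converges to -1. The iterate converges to (2, -1).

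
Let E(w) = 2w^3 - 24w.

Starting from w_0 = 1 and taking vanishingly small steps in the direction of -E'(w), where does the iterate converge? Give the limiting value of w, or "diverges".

2

E'(w) = 6(w - 2)(w + 2), so E'(1) = -18.
Gradient descent moves in the -E' direction, i.e. w is increasing.
The nearest critical point in that direction is w = 2, where E'' = 24 > 0 (a local minimum). The iterate converges there.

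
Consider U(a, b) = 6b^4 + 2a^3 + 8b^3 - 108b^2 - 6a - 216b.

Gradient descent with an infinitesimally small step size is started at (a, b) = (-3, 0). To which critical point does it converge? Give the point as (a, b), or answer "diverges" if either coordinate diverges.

diverges

U is separable, so gradient descent decouples: a follows -∂U/∂a, b follows -∂U/∂b.
∂U/∂a = 6(a - 1)(a + 1); at a=-3 this is 48, so a decreases.
∂U/∂b = 24(b - 3)(b + 1)(b + 3); at b=0 this is -216, so b increases.
The a-coordinate has no critical point in that direction and runs off to infinity.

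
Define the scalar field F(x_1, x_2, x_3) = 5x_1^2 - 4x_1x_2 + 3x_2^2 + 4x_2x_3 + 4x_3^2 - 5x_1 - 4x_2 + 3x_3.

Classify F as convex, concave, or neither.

F is quadratic, so its Hessian is the constant matrix H = [[10, -4, 0], [-4, 6, 4], [0, 4, 8]].
Leading principal minors: 10, 44, 192.
All positive ⇒ H ≻ 0 ⇒ convex.

convex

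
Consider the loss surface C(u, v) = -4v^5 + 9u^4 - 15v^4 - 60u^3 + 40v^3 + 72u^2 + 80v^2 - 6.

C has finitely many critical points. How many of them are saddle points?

C separates as a function of u plus a function of v, so ∇C=0 decouples.
∂C/∂u = 36u(u - 4)(u - 1) = 0 at u ∈ {0, 1, 4}; ∂C/∂v = -20v(v - 2)(v + 1)(v + 4) = 0 at v ∈ {-4, -1, 0, 2}.
The Hessian is diagonal: diag(C_uu, C_vv). Second derivatives: C_uu(0)=144, C_uu(1)=-108, C_uu(4)=432; C_vv(-4)=1440, C_vv(-1)=-180, C_vv(0)=160, C_vv(2)=-720.
Saddle points occur where the two diagonal entries have opposite signs: (0, -1), (0, 2), (1, -4), (1, 0), (4, -1), (4, 2). Count: 6.

6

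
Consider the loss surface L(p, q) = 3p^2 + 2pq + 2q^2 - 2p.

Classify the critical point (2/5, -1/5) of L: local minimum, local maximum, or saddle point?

The Hessian of L is constant: H = [[6, 2], [2, 4]].
det(H) = 6·4 − 2² = 20.
det(H) > 0 and tr(H) = 10 > 0, so H is positive definite and the point is a local minimum.

local minimum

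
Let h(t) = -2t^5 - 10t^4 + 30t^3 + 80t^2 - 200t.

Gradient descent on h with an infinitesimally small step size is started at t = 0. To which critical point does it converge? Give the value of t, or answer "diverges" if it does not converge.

h'(t) = -10(t - 2)(t - 1)(t + 2)(t + 5), so h'(0) = -200.
Gradient descent moves in the -h' direction, i.e. t is increasing.
The nearest critical point in that direction is t = 1, where h'' = 180 > 0 (a local minimum). The iterate converges there.

1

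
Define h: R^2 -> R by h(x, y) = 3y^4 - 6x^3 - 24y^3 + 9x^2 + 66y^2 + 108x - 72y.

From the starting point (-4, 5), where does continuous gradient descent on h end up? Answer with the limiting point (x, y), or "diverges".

h is separable, so gradient descent decouples: x follows -∂h/∂x, y follows -∂h/∂y.
∂h/∂x = -18(x - 3)(x + 2); at x=-4 this is -252, so x increases.
∂h/∂y = 12(y - 3)(y - 2)(y - 1); at y=5 this is 288, so y decreases.
x converges to its nearest critical value -2 (a local min of the x-part); y converges to 3. The iterate converges to (-2, 3).

(-2, 3)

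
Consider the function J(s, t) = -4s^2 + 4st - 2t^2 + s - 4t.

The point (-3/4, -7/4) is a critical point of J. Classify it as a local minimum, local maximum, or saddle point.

local maximum

The Hessian of J is constant: H = [[-8, 4], [4, -4]].
det(H) = (-8)·(-4) − 4² = 16.
det(H) > 0 and tr(H) = -12 < 0, so H is negative definite and the point is a local maximum.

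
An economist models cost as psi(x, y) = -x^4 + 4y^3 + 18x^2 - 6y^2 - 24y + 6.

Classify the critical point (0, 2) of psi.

The mixed partial ∂²psi/∂x∂y is 0, so the Hessian at any point is diag(psi_xx, psi_yy) = diag(12(-x^2 + 3), 12(2y - 1)).
At (0, 2): H = diag(36, 36).
Both eigenvalues are positive, so H is positive definite: a local minimum.

local minimum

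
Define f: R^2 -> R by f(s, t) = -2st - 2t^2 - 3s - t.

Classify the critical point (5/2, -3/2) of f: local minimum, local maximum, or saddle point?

The Hessian of f is constant: H = [[0, -2], [-2, -4]].
det(H) = 0·(-4) − (-2)² = -4.
Since det(H) < 0, H is indefinite and the critical point is a saddle point.

saddle point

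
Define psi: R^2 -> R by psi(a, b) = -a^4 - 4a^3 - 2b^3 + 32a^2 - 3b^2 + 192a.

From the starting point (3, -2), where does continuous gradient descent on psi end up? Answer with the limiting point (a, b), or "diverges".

psi is separable, so gradient descent decouples: a follows -∂psi/∂a, b follows -∂psi/∂b.
∂psi/∂a = -4(a - 4)(a + 3)(a + 4); at a=3 this is 168, so a decreases.
∂psi/∂b = -6b(b + 1); at b=-2 this is -12, so b increases.
a converges to its nearest critical value -3 (a local min of the a-part); b converges to -1. The iterate converges to (-3, -1).

(-3, -1)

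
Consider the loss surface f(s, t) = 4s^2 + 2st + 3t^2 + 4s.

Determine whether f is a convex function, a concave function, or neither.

convex

f is quadratic, so its Hessian is the constant matrix H = [[8, 2], [2, 6]].
det(H) = 44, tr(H) = 14.
det(H) > 0 and tr(H) > 0, so H is positive definite everywhere: convex.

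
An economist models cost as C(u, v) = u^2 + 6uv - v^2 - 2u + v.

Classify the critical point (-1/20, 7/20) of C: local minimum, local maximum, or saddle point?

The Hessian of C is constant: H = [[2, 6], [6, -2]].
det(H) = 2·(-2) − 6² = -40.
Since det(H) < 0, H is indefinite and the critical point is a saddle point.

saddle point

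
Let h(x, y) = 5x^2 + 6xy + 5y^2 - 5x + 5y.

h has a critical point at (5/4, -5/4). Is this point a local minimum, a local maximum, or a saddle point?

The Hessian of h is constant: H = [[10, 6], [6, 10]].
det(H) = 10·10 − 6² = 64.
det(H) > 0 and tr(H) = 20 > 0, so H is positive definite and the point is a local minimum.

local minimum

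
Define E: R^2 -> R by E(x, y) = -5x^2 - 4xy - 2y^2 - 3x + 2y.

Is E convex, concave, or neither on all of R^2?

E is quadratic, so its Hessian is the constant matrix H = [[-10, -4], [-4, -4]].
det(H) = 24, tr(H) = -14.
det(H) > 0 and tr(H) < 0, so H is negative definite everywhere: concave.

concave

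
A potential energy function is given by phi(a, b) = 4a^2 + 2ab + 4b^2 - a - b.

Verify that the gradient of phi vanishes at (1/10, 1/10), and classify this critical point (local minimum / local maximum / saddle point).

local minimum

∇phi = (8a + 2b - 1, 2a + 8b - 1); substituting (1/10, 1/10) gives ∇phi = (0, 0), so (1/10, 1/10) is indeed a critical point.
The Hessian of phi is constant: H = [[8, 2], [2, 8]].
det(H) = 8·8 − 2² = 60.
det(H) > 0 and tr(H) = 16 > 0, so H is positive definite and the point is a local minimum.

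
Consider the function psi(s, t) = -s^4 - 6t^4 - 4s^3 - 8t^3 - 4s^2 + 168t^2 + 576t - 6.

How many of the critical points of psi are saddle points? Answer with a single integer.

4

psi separates as a function of s plus a function of t, so ∇psi=0 decouples.
∂psi/∂s = -4s(s + 1)(s + 2) = 0 at s ∈ {-2, -1, 0}; ∂psi/∂t = -24(t - 4)(t + 2)(t + 3) = 0 at t ∈ {-3, -2, 4}.
The Hessian is diagonal: diag(psi_ss, psi_tt). Second derivatives: psi_ss(-2)=-8, psi_ss(-1)=4, psi_ss(0)=-8; psi_tt(-3)=-168, psi_tt(-2)=144, psi_tt(4)=-1008.
Saddle points occur where the two diagonal entries have opposite signs: (-2, -2), (-1, -3), (-1, 4), (0, -2). Count: 4.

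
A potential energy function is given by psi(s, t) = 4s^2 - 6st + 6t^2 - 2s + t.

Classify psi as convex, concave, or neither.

psi is quadratic, so its Hessian is the constant matrix H = [[8, -6], [-6, 12]].
det(H) = 60, tr(H) = 20.
det(H) > 0 and tr(H) > 0, so H is positive definite everywhere: convex.

convex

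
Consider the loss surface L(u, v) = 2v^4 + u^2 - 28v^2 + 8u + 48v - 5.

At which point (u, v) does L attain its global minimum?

L(u,v) separates as P(u) + Q(v) − 5, so its minimum is min P + min Q − 5.
P'(u) = 2u + 8 vanishes at u ∈ {-4}; Q'(v) = 8(v - 2)(v - 1)(v + 3) vanishes at v ∈ {-3, 1, 2}.
Local minima of P (where P''>0): P(-4)=-16. Local minima of Q: Q(-3)=-234, Q(2)=16.
So the global minimum of L is P(-4) + Q(-3) − 5 = -16 − 234 − 5 = -255, attained at (-4, -3).

(-4, -3)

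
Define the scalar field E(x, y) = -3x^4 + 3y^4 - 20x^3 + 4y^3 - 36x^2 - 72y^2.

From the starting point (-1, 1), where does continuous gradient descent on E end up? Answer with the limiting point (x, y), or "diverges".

E is separable, so gradient descent decouples: x follows -∂E/∂x, y follows -∂E/∂y.
∂E/∂x = -12x(x + 2)(x + 3); at x=-1 this is 24, so x decreases.
∂E/∂y = 12y(y - 3)(y + 4); at y=1 this is -120, so y increases.
x converges to its nearest critical value -2 (a local min of the x-part); y converges to 3. The iterate converges to (-2, 3).

(-2, 3)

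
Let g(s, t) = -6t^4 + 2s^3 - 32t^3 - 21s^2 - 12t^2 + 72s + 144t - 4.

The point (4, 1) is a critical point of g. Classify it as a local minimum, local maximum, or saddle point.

The mixed partial ∂²g/∂s∂t is 0, so the Hessian at any point is diag(g_ss, g_tt) = diag(6(2s - 7), -24(3t^2 + 8t + 1)).
At (4, 1): H = diag(6, -288).
The eigenvalues have opposite signs, so H is indefinite: a saddle point.

saddle point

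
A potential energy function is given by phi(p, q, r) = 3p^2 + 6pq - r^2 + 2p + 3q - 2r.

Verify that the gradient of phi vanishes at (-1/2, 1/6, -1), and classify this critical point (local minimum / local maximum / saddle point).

∇phi = (6p + 6q + 2, 6p + 3, -2r - 2); substituting (-1/2, 1/6, -1) gives ∇phi = (0, 0, 0), so (-1/2, 1/6, -1) is indeed a critical point.
The Hessian is constant: H = [[6, 6, 0], [6, 0, 0], [0, 0, -2]].
Leading principal minors: Δ₁ = 6, Δ₂ = -36, Δ₃ = 72.
The minors fit neither the all-positive nor the alternating-sign pattern, so H is indefinite: a saddle point.

saddle point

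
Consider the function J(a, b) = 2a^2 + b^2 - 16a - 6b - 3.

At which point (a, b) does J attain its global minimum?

(4, 3)

J(a,b) separates as P(a) + Q(b) − 3, so its minimum is min P + min Q − 3.
P'(a) = 4a - 16 vanishes at a ∈ {4}; Q'(b) = 2b - 6 vanishes at b ∈ {3}.
Local minima of P (where P''>0): P(4)=-32. Local minima of Q: Q(3)=-9.
So the global minimum of J is P(4) + Q(3) − 3 = -32 − 9 − 3 = -44, attained at (4, 3).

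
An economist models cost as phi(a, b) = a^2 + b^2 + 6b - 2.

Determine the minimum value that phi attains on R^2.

-11

phi(a,b) separates as P(a) + Q(b) − 2, so its minimum is min P + min Q − 2.
P'(a) = 2a vanishes at a ∈ {0}; Q'(b) = 2b + 6 vanishes at b ∈ {-3}.
Local minima of P (where P''>0): P(0)=0. Local minima of Q: Q(-3)=-9.
So the global minimum of phi is P(0) + Q(-3) − 2 = 0 − 9 − 2 = -11, attained at (0, -3).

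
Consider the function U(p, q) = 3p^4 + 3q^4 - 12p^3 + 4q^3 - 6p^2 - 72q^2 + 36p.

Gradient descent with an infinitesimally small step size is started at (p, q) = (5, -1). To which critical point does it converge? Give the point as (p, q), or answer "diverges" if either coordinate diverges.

U is separable, so gradient descent decouples: p follows -∂U/∂p, q follows -∂U/∂q.
∂U/∂p = 12(p - 3)(p - 1)(p + 1); at p=5 this is 576, so p decreases.
∂U/∂q = 12q(q - 3)(q + 4); at q=-1 this is 144, so q decreases.
p converges to its nearest critical value 3 (a local min of the p-part); q converges to -4. The iterate converges to (3, -4).

(3, -4)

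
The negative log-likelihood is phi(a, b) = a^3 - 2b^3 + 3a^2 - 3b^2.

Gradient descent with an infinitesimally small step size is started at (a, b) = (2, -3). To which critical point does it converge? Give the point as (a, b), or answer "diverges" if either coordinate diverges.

phi is separable, so gradient descent decouples: a follows -∂phi/∂a, b follows -∂phi/∂b.
∂phi/∂a = 3a(a + 2); at a=2 this is 24, so a decreases.
∂phi/∂b = -6b(b + 1); at b=-3 this is -36, so b increases.
a converges to its nearest critical value 0 (a local min of the a-part); b converges to -1. The iterate converges to (0, -1).

(0, -1)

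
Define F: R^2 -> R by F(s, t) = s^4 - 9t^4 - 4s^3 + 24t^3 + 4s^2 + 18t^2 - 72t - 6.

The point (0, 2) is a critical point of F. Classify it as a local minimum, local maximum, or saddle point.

The mixed partial ∂²F/∂s∂t is 0, so the Hessian at any point is diag(F_ss, F_tt) = diag(4(3s^2 - 6s + 2), 36(-3t^2 + 4t + 1)).
At (0, 2): H = diag(8, -108).
The eigenvalues have opposite signs, so H is indefinite: a saddle point.

saddle point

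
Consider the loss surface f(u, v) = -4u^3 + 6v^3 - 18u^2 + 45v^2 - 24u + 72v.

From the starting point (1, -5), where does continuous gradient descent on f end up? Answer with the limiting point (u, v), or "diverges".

diverges

f is separable, so gradient descent decouples: u follows -∂f/∂u, v follows -∂f/∂v.
∂f/∂u = -12(u + 1)(u + 2); at u=1 this is -72, so u increases.
∂f/∂v = 18(v + 1)(v + 4); at v=-5 this is 72, so v decreases.
The u-coordinate has no critical point in that direction and runs off to infinity.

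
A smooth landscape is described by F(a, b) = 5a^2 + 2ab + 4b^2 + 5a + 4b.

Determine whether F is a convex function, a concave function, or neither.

F is quadratic, so its Hessian is the constant matrix H = [[10, 2], [2, 8]].
det(H) = 76, tr(H) = 18.
det(H) > 0 and tr(H) > 0, so H is positive definite everywhere: convex.

convex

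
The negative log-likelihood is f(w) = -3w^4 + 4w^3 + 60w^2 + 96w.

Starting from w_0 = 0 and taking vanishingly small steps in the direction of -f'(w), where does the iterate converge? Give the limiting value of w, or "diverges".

-1

f'(w) = -12(w - 4)(w + 1)(w + 2), so f'(0) = 96.
Gradient descent moves in the -f' direction, i.e. w is decreasing.
The nearest critical point in that direction is w = -1, where f'' = 60 > 0 (a local minimum). The iterate converges there.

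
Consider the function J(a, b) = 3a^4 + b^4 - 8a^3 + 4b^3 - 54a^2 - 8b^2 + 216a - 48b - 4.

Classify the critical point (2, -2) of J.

The mixed partial ∂²J/∂a∂b is 0, so the Hessian at any point is diag(J_aa, J_bb) = diag(12(3a^2 - 4a - 9), 4(3b^2 + 6b - 4)).
At (2, -2): H = diag(-60, -16).
Both eigenvalues are negative, so H is negative definite: a local maximum.

local maximum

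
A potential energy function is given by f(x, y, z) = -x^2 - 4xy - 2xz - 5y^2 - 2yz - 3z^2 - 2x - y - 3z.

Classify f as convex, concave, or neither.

concave

f is quadratic, so its Hessian is the constant matrix H = [[-2, -4, -2], [-4, -10, -2], [-2, -2, -6]].
Leading principal minors: -2, 4, -8.
Signs alternate −, +, − ⇒ H ≺ 0 ⇒ concave.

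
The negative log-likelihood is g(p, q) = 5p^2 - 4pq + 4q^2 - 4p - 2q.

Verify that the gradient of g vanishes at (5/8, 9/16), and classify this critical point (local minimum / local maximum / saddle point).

local minimum

∇g = (10p - 4q - 4, -4p + 8q - 2); substituting (5/8, 9/16) gives ∇g = (0, 0), so (5/8, 9/16) is indeed a critical point.
The Hessian of g is constant: H = [[10, -4], [-4, 8]].
det(H) = 10·8 − (-4)² = 64.
det(H) > 0 and tr(H) = 18 > 0, so H is positive definite and the point is a local minimum.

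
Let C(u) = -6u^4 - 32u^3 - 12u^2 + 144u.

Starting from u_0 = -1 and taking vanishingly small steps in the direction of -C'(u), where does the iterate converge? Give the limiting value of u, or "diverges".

-2

C'(u) = -24(u - 1)(u + 2)(u + 3), so C'(-1) = 96.
Gradient descent moves in the -C' direction, i.e. u is decreasing.
The nearest critical point in that direction is u = -2, where C'' = 72 > 0 (a local minimum). The iterate converges there.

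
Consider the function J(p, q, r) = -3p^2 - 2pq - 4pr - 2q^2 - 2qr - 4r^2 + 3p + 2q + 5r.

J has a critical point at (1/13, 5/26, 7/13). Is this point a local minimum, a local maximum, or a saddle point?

local maximum

The Hessian is constant: H = [[-6, -2, -4], [-2, -4, -2], [-4, -2, -8]].
Leading principal minors: Δ₁ = -6, Δ₂ = 20, Δ₃ = -104.
The minors alternate sign starting negative (−, +, −), so H is negative definite: a local maximum.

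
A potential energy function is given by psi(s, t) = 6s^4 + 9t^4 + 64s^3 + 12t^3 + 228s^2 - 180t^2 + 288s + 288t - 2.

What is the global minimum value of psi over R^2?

-2616

psi(s,t) separates as P(s) + Q(t) − 2, so its minimum is min P + min Q − 2.
P'(s) = 24(s + 1)(s + 3)(s + 4) vanishes at s ∈ {-4, -3, -1}; Q'(t) = 36(t - 2)(t - 1)(t + 4) vanishes at t ∈ {-4, 1, 2}.
Local minima of P (where P''>0): P(-4)=-64, P(-1)=-118. Local minima of Q: Q(-4)=-2496, Q(2)=96.
So the global minimum of psi is P(-1) + Q(-4) − 2 = -118 − 2496 − 2 = -2616, attained at (-1, -4).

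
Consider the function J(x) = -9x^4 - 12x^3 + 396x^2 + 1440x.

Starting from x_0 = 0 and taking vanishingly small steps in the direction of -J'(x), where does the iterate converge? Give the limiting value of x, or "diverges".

-2

J'(x) = -36(x - 5)(x + 2)(x + 4), so J'(0) = 1440.
Gradient descent moves in the -J' direction, i.e. x is decreasing.
The nearest critical point in that direction is x = -2, where J'' = 504 > 0 (a local minimum). The iterate converges there.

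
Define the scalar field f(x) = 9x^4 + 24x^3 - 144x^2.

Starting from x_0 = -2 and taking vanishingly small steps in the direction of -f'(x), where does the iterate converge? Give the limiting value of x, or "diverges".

-4

f'(x) = 36x(x - 2)(x + 4), so f'(-2) = 576.
Gradient descent moves in the -f' direction, i.e. x is decreasing.
The nearest critical point in that direction is x = -4, where f'' = 864 > 0 (a local minimum). The iterate converges there.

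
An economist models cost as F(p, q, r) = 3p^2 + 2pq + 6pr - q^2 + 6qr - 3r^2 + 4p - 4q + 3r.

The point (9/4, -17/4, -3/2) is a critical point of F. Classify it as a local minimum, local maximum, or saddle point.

The Hessian is constant: H = [[6, 2, 6], [2, -2, 6], [6, 6, -6]].
Leading principal minors: Δ₁ = 6, Δ₂ = -16, Δ₃ = 96.
The minors fit neither the all-positive nor the alternating-sign pattern, so H is indefinite: a saddle point.

saddle point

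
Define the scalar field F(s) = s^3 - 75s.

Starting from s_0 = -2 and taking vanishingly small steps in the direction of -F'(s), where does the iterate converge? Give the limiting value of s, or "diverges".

F'(s) = 3(s - 5)(s + 5), so F'(-2) = -63.
Gradient descent moves in the -F' direction, i.e. s is increasing.
The nearest critical point in that direction is s = 5, where F'' = 30 > 0 (a local minimum). The iterate converges there.

5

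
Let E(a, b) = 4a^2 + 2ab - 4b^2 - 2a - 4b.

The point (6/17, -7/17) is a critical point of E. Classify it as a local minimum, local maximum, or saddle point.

The Hessian of E is constant: H = [[8, 2], [2, -8]].
det(H) = 8·(-8) − 2² = -68.
Since det(H) < 0, H is indefinite and the critical point is a saddle point.

saddle point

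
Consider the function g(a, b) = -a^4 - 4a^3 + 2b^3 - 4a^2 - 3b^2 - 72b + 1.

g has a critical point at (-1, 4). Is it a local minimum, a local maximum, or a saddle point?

local minimum

The mixed partial ∂²g/∂a∂b is 0, so the Hessian at any point is diag(g_aa, g_bb) = diag(-4(3a^2 + 6a + 2), 6(2b - 1)).
At (-1, 4): H = diag(4, 42).
Both eigenvalues are positive, so H is positive definite: a local minimum.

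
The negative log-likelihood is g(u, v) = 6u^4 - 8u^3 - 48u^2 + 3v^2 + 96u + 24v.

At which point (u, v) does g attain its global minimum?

g(u,v) separates as P(u) + Q(v), so its minimum is min P + min Q.
P'(u) = 24(u - 2)(u - 1)(u + 2) vanishes at u ∈ {-2, 1, 2}; Q'(v) = 6v + 24 vanishes at v ∈ {-4}.
Local minima of P (where P''>0): P(-2)=-224, P(2)=32. Local minima of Q: Q(-4)=-48.
So the global minimum of g is P(-2) + Q(-4) = -224 − 48 = -272, attained at (-2, -4).

(-2, -4)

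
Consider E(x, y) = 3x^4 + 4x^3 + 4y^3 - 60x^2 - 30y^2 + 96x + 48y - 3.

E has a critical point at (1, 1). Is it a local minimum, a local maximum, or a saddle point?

local maximum

The mixed partial ∂²E/∂x∂y is 0, so the Hessian at any point is diag(E_xx, E_yy) = diag(12(3x^2 + 2x - 10), 12(2y - 5)).
At (1, 1): H = diag(-60, -36).
Both eigenvalues are negative, so H is negative definite: a local maximum.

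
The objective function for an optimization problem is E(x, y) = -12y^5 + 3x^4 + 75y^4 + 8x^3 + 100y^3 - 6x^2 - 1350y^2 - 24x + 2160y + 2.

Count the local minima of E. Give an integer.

E separates as a function of x plus a function of y, so ∇E=0 decouples.
∂E/∂x = 12(x - 1)(x + 1)(x + 2) = 0 at x ∈ {-2, -1, 1}; ∂E/∂y = -60(y - 4)(y - 3)(y - 1)(y + 3) = 0 at y ∈ {-3, 1, 3, 4}.
The Hessian is diagonal: diag(E_xx, E_yy). Second derivatives: E_xx(-2)=36, E_xx(-1)=-24, E_xx(1)=72; E_yy(-3)=10080, E_yy(1)=-1440, E_yy(3)=720, E_yy(4)=-1260.
Local minima occur where both diagonal entries positive: (-2, -3), (-2, 3), (1, -3), (1, 3). Count: 4.

4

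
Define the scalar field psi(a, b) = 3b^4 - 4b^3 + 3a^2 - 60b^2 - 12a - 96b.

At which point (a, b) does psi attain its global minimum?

psi(a,b) separates as P(a) + Q(b), so its minimum is min P + min Q.
P'(a) = 6a - 12 vanishes at a ∈ {2}; Q'(b) = 12(b - 4)(b + 1)(b + 2) vanishes at b ∈ {-2, -1, 4}.
Local minima of P (where P''>0): P(2)=-12. Local minima of Q: Q(-2)=32, Q(4)=-832.
So the global minimum of psi is P(2) + Q(4) = -12 − 832 = -844, attained at (2, 4).

(2, 4)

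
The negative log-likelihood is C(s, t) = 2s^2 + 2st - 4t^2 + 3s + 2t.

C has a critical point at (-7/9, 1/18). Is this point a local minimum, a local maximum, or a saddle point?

saddle point

The Hessian of C is constant: H = [[4, 2], [2, -8]].
det(H) = 4·(-8) − 2² = -36.
Since det(H) < 0, H is indefinite and the critical point is a saddle point.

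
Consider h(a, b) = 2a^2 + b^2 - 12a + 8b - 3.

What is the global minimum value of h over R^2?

-37

h(a,b) separates as P(a) + Q(b) − 3, so its minimum is min P + min Q − 3.
P'(a) = 4a - 12 vanishes at a ∈ {3}; Q'(b) = 2b + 8 vanishes at b ∈ {-4}.
Local minima of P (where P''>0): P(3)=-18. Local minima of Q: Q(-4)=-16.
So the global minimum of h is P(3) + Q(-4) − 3 = -18 − 16 − 3 = -37, attained at (3, -4).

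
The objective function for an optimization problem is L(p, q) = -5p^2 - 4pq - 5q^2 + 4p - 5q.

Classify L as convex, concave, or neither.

L is quadratic, so its Hessian is the constant matrix H = [[-10, -4], [-4, -10]].
det(H) = 84, tr(H) = -20.
det(H) > 0 and tr(H) < 0, so H is negative definite everywhere: concave.

concave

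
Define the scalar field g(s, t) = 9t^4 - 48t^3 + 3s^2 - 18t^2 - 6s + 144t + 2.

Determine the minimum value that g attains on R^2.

-481

g(s,t) separates as P(s) + Q(t) + 2, so its minimum is min P + min Q + 2.
P'(s) = 6s - 6 vanishes at s ∈ {1}; Q'(t) = 36(t - 4)(t - 1)(t + 1) vanishes at t ∈ {-1, 1, 4}.
Local minima of P (where P''>0): P(1)=-3. Local minima of Q: Q(-1)=-105, Q(4)=-480.
So the global minimum of g is P(1) + Q(4) + 2 = -3 − 480 + 2 = -481, attained at (1, 4).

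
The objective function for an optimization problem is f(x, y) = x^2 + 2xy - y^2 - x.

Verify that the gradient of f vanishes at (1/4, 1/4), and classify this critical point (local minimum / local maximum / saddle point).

saddle point

∇f = (2x + 2y - 1, 2x - 2y); substituting (1/4, 1/4) gives ∇f = (0, 0), so (1/4, 1/4) is indeed a critical point.
The Hessian of f is constant: H = [[2, 2], [2, -2]].
det(H) = 2·(-2) − 2² = -8.
Since det(H) < 0, H is indefinite and the critical point is a saddle point.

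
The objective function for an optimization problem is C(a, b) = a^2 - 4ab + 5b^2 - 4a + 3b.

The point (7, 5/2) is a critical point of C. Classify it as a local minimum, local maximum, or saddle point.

The Hessian of C is constant: H = [[2, -4], [-4, 10]].
det(H) = 2·10 − (-4)² = 4.
det(H) > 0 and tr(H) = 12 > 0, so H is positive definite and the point is a local minimum.

local minimum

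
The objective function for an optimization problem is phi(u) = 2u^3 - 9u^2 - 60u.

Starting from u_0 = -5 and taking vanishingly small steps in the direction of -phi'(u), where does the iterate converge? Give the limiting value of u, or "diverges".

diverges

phi'(u) = 6(u - 5)(u + 2), so phi'(-5) = 180.
Gradient descent moves in the -phi' direction, i.e. u is decreasing.
There is no critical point below u=-5, and phi' keeps the same sign, so the iterate runs off to −∞.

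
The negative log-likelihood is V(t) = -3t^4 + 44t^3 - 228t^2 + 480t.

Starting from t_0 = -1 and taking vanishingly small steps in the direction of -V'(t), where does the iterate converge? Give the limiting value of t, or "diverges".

diverges

V'(t) = -12(t - 5)(t - 4)(t - 2), so V'(-1) = 1080.
Gradient descent moves in the -V' direction, i.e. t is decreasing.
There is no critical point below t=-1, and V' keeps the same sign, so the iterate runs off to −∞.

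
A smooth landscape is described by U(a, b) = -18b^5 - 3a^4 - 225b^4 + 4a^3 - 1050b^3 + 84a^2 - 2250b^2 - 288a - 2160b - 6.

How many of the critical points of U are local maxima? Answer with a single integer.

U separates as a function of a plus a function of b, so ∇U=0 decouples.
∂U/∂a = -12(a - 3)(a - 2)(a + 4) = 0 at a ∈ {-4, 2, 3}; ∂U/∂b = -90(b + 1)(b + 2)(b + 3)(b + 4) = 0 at b ∈ {-4, -3, -2, -1}.
The Hessian is diagonal: diag(U_aa, U_bb). Second derivatives: U_aa(-4)=-504, U_aa(2)=72, U_aa(3)=-84; U_bb(-4)=540, U_bb(-3)=-180, U_bb(-2)=180, U_bb(-1)=-540.
Local maxima occur where both diagonal entries negative: (-4, -3), (-4, -1), (3, -3), (3, -1). Count: 4.

4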